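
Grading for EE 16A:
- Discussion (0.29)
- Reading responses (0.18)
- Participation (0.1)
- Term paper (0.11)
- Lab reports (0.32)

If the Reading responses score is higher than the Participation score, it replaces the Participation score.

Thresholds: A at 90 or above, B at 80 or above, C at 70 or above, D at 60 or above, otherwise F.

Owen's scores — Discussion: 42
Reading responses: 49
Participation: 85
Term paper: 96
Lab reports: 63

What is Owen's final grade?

D

Reading responses (49) ≤ Participation (85), so Participation stays at 85.
Weighted total:
  Discussion 42 × 0.29 = 12.18
  Reading responses 49 × 0.18 = 8.82
  Participation 85 × 0.1 = 8.5
  Term paper 96 × 0.11 = 10.56
  Lab reports 63 × 0.32 = 20.16
Sum = 60.22
60.22 is ≥ 60 and < 70 → D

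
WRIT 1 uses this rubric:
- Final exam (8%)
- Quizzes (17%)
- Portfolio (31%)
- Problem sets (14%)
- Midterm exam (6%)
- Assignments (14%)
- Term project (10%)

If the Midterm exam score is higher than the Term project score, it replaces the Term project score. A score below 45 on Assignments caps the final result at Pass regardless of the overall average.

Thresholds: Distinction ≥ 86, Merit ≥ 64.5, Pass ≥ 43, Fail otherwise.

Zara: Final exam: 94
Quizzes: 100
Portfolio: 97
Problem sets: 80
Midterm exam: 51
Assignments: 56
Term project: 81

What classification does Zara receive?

Merit

Midterm exam (51) ≤ Term project (81), so Term project stays at 81.
Assignments score 56 ≥ 45: minimum met.
Weighted total:
  Final exam 94 × 0.08 = 7.52
  Quizzes 100 × 0.17 = 17
  Portfolio 97 × 0.31 = 30.07
  Problem sets 80 × 0.14 = 11.2
  Midterm exam 51 × 0.06 = 3.06
  Assignments 56 × 0.14 = 7.84
  Term project 81 × 0.1 = 8.1
Sum = 84.79
84.79 is ≥ 64.5 and < 86 → Merit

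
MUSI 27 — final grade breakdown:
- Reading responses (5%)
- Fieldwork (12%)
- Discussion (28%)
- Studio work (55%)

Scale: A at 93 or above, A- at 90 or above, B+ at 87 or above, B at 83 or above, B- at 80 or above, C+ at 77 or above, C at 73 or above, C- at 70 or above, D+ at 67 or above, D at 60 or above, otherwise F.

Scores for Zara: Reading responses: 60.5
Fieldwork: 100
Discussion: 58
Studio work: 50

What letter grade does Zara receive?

Weighted total:
  Reading responses 60.5 × 0.05 = 3.025
  Fieldwork 100 × 0.12 = 12
  Discussion 58 × 0.28 = 16.24
  Studio work 50 × 0.55 = 27.5
Sum = 58.765
58.765 < 60 → F

F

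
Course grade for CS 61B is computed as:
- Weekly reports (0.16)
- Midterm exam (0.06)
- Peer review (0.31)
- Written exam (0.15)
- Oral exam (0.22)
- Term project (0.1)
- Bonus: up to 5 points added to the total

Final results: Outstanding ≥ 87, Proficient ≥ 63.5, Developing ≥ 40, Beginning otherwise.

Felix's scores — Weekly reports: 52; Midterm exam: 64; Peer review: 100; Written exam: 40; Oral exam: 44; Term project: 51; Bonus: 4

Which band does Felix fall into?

Proficient

Weighted total:
  Weekly reports 52 × 0.16 = 8.32
  Midterm exam 64 × 0.06 = 3.84
  Peer review 100 × 0.31 = 31
  Written exam 40 × 0.15 = 6
  Oral exam 44 × 0.22 = 9.68
  Term project 51 × 0.1 = 5.1
Sum = 63.94
Bonus: 63.94 + 4 = 67.94
67.94 is ≥ 63.5 and < 87 → Proficient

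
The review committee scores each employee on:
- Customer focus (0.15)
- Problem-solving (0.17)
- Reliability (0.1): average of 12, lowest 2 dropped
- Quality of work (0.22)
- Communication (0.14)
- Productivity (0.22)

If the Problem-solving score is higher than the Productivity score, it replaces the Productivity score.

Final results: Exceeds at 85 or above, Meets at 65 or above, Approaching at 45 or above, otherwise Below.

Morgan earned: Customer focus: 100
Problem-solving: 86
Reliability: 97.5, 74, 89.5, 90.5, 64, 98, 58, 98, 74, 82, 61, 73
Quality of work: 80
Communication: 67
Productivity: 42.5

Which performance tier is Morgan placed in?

Reliability: drop 58, 61 → average of remaining 10 = 840.5/10 = 84.05
Problem-solving (86) > Productivity (42.5), so Productivity counts as 86.
Weighted total:
  Customer focus 100 × 0.15 = 15
  Problem-solving 86 × 0.17 = 14.62
  Reliability 84.05 × 0.1 = 8.405
  Quality of work 80 × 0.22 = 17.6
  Communication 67 × 0.14 = 9.38
  Productivity 86 × 0.22 = 18.92
Sum = 83.925
83.925 is ≥ 65 and < 85 → Meets

Meets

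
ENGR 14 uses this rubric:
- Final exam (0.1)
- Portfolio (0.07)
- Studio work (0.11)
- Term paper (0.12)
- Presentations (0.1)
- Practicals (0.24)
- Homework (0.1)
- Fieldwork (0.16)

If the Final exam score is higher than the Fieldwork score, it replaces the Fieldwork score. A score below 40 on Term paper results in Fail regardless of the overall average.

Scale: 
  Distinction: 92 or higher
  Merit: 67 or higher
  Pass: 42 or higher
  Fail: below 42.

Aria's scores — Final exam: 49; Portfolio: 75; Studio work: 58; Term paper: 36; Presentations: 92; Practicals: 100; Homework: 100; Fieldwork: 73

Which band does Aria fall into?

Final exam (49) ≤ Fieldwork (73), so Fieldwork stays at 73.
Term paper score 36 < 40: minimum not met.
Weighted total:
  Final exam 49 × 0.1 = 4.9
  Portfolio 75 × 0.07 = 5.25
  Studio work 58 × 0.11 = 6.38
  Term paper 36 × 0.12 = 4.32
  Presentations 92 × 0.1 = 9.2
  Practicals 100 × 0.24 = 24
  Homework 100 × 0.1 = 10
  Fieldwork 73 × 0.16 = 11.68
Sum = 75.73
Because the Term paper minimum was not met, the result is Fail.

Fail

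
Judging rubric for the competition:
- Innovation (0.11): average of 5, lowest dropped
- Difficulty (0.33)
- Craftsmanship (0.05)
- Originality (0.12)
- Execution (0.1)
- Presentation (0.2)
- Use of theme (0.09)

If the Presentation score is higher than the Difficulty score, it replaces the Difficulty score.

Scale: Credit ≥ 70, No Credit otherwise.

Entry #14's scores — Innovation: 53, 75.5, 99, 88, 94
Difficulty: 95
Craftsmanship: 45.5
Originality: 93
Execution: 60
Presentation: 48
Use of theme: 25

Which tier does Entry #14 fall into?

Innovation: drop 53 → average of remaining 4 = 356.5/4 = 89.125
Presentation (48) ≤ Difficulty (95), so Difficulty stays at 95.
Weighted total:
  Innovation 89.125 × 0.11 = 9.80375
  Difficulty 95 × 0.33 = 31.35
  Craftsmanship 45.5 × 0.05 = 2.275
  Originality 93 × 0.12 = 11.16
  Execution 60 × 0.1 = 6
  Presentation 48 × 0.2 = 9.6
  Use of theme 25 × 0.09 = 2.25
Sum = 72.43875
72.43875 ≥ 70 → Credit

Credit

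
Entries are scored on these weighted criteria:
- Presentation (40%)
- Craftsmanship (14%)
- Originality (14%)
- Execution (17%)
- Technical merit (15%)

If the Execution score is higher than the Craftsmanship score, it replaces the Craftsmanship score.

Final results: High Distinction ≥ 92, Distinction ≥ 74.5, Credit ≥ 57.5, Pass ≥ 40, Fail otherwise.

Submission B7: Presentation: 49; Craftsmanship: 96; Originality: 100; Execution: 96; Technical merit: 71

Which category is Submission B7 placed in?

Credit

Execution (96) ≤ Craftsmanship (96), so Craftsmanship stays at 96.
Weighted total:
  Presentation 49 × 0.4 = 19.6
  Craftsmanship 96 × 0.14 = 13.44
  Originality 100 × 0.14 = 14
  Execution 96 × 0.17 = 16.32
  Technical merit 71 × 0.15 = 10.65
Sum = 74.01
74.01 is ≥ 57.5 and < 74.5 → Credit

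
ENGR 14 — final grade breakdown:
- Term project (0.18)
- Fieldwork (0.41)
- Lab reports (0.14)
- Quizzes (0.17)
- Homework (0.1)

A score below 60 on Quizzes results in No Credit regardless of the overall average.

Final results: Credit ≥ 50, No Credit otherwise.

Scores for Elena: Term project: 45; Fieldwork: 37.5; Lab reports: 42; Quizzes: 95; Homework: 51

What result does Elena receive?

Credit

Quizzes score 95 ≥ 60: minimum met.
Weighted total:
  Term project 45 × 0.18 = 8.1
  Fieldwork 37.5 × 0.41 = 15.375
  Lab reports 42 × 0.14 = 5.88
  Quizzes 95 × 0.17 = 16.15
  Homework 51 × 0.1 = 5.1
Sum = 50.605
50.605 ≥ 50 → Credit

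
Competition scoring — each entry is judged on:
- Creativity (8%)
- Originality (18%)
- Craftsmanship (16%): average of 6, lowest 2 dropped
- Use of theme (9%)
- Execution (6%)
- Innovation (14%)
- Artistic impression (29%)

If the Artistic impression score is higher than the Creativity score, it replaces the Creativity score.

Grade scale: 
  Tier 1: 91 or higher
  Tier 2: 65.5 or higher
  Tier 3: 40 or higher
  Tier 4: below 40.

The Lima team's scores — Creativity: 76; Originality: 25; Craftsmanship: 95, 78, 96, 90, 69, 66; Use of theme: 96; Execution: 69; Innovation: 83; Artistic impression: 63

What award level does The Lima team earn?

Craftsmanship: drop 66, 69 → average of remaining 4 = 359/4 = 89.75
Artistic impression (63) ≤ Creativity (76), so Creativity stays at 76.
Weighted total:
  Creativity 76 × 0.08 = 6.08
  Originality 25 × 0.18 = 4.5
  Craftsmanship 89.75 × 0.16 = 14.36
  Use of theme 96 × 0.09 = 8.64
  Execution 69 × 0.06 = 4.14
  Innovation 83 × 0.14 = 11.62
  Artistic impression 63 × 0.29 = 18.27
Sum = 67.61
67.61 is ≥ 65.5 and < 91 → Tier 2

Tier 2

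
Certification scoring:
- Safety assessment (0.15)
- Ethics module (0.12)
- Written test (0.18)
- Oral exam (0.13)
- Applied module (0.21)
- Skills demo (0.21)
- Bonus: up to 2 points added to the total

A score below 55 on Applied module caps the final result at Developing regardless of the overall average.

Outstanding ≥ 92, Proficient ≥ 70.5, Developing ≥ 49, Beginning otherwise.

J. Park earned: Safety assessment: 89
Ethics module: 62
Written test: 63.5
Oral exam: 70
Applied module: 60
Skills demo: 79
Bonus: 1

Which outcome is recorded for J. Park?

Applied module score 60 ≥ 55: minimum met.
Weighted total:
  Safety assessment 89 × 0.15 = 13.35
  Ethics module 62 × 0.12 = 7.44
  Written test 63.5 × 0.18 = 11.43
  Oral exam 70 × 0.13 = 9.1
  Applied module 60 × 0.21 = 12.6
  Skills demo 79 × 0.21 = 16.59
Sum = 70.51
Bonus: 70.51 + 1 = 71.51
71.51 is ≥ 70.5 and < 92 → Proficient

Proficient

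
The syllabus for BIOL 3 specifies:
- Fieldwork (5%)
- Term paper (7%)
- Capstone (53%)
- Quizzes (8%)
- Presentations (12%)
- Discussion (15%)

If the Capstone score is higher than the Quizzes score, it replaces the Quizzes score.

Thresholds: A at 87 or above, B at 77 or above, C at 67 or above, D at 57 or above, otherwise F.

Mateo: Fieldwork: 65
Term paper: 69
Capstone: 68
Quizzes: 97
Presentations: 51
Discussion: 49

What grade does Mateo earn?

D

Capstone (68) ≤ Quizzes (97), so Quizzes stays at 97.
Weighted total:
  Fieldwork 65 × 0.05 = 3.25
  Term paper 69 × 0.07 = 4.83
  Capstone 68 × 0.53 = 36.04
  Quizzes 97 × 0.08 = 7.76
  Presentations 51 × 0.12 = 6.12
  Discussion 49 × 0.15 = 7.35
Sum = 65.35
65.35 is ≥ 57 and < 67 → D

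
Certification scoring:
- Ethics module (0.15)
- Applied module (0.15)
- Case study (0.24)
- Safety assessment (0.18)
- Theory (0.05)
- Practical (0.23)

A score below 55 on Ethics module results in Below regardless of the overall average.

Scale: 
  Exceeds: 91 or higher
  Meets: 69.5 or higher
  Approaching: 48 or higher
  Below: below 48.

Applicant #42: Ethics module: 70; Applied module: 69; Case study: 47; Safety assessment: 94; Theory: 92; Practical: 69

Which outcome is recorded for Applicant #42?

Ethics module score 70 ≥ 55: minimum met.
Weighted total:
  Ethics module 70 × 0.15 = 10.5
  Applied module 69 × 0.15 = 10.35
  Case study 47 × 0.24 = 11.28
  Safety assessment 94 × 0.18 = 16.92
  Theory 92 × 0.05 = 4.6
  Practical 69 × 0.23 = 15.87
Sum = 69.52
69.52 is ≥ 69.5 and < 91 → Meets

Meets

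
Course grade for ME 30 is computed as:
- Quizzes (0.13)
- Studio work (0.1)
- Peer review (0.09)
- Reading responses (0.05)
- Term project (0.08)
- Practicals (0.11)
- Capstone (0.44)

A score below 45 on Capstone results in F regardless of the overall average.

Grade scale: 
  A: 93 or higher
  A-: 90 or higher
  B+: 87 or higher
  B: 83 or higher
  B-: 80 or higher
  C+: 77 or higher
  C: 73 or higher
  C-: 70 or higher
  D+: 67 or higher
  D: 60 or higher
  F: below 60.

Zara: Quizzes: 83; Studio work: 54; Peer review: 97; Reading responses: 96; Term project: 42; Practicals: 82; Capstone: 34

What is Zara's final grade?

Capstone score 34 < 45: minimum not met.
Weighted total:
  Quizzes 83 × 0.13 = 10.79
  Studio work 54 × 0.1 = 5.4
  Peer review 97 × 0.09 = 8.73
  Reading responses 96 × 0.05 = 4.8
  Term project 42 × 0.08 = 3.36
  Practicals 82 × 0.11 = 9.02
  Capstone 34 × 0.44 = 14.96
Sum = 57.06
Because the Capstone minimum was not met, the result is F.

F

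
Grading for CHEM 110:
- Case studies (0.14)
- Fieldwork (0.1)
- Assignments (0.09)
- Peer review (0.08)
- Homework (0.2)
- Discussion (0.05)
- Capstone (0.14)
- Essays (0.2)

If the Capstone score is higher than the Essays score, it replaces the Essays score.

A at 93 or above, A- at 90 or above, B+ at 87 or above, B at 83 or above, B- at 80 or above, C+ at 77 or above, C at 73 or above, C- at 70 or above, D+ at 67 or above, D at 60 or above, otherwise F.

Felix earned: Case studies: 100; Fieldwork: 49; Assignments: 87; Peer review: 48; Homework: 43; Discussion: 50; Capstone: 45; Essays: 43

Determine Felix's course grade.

Capstone (45) > Essays (43), so Essays counts as 45.
Weighted total:
  Case studies 100 × 0.14 = 14
  Fieldwork 49 × 0.1 = 4.9
  Assignments 87 × 0.09 = 7.83
  Peer review 48 × 0.08 = 3.84
  Homework 43 × 0.2 = 8.6
  Discussion 50 × 0.05 = 2.5
  Capstone 45 × 0.14 = 6.3
  Essays 45 × 0.2 = 9
Sum = 56.97
56.97 < 60 → F

F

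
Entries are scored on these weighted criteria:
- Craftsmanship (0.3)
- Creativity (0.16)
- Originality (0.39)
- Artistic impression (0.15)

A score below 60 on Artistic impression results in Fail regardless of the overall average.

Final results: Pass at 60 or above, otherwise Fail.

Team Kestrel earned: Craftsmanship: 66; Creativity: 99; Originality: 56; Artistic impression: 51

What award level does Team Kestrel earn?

Artistic impression score 51 < 60: minimum not met.
Weighted total:
  Craftsmanship 66 × 0.3 = 19.8
  Creativity 99 × 0.16 = 15.84
  Originality 56 × 0.39 = 21.84
  Artistic impression 51 × 0.15 = 7.65
Sum = 65.13
Because the Artistic impression minimum was not met, the result is Fail.

Fail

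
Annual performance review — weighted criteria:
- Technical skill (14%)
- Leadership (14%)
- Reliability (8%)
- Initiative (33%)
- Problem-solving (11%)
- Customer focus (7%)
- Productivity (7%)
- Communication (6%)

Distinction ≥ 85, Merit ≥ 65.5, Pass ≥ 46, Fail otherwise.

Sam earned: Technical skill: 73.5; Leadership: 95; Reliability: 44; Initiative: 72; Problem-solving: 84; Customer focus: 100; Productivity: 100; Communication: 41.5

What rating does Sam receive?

Merit

Weighted total:
  Technical skill 73.5 × 0.14 = 10.29
  Leadership 95 × 0.14 = 13.3
  Reliability 44 × 0.08 = 3.52
  Initiative 72 × 0.33 = 23.76
  Problem-solving 84 × 0.11 = 9.24
  Customer focus 100 × 0.07 = 7
  Productivity 100 × 0.07 = 7
  Communication 41.5 × 0.06 = 2.49
Sum = 76.6
76.6 is ≥ 65.5 and < 85 → Merit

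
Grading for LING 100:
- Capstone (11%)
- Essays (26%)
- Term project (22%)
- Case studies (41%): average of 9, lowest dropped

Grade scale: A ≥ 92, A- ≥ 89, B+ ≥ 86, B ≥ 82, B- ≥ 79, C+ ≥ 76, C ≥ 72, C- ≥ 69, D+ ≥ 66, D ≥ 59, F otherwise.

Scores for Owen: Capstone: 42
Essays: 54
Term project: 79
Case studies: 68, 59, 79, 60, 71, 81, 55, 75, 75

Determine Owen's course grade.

D

Case studies: drop 55 → average of remaining 8 = 568/8 = 71
Weighted total:
  Capstone 42 × 0.11 = 4.62
  Essays 54 × 0.26 = 14.04
  Term project 79 × 0.22 = 17.38
  Case studies 71 × 0.41 = 29.11
Sum = 65.15
65.15 is ≥ 59 and < 66 → D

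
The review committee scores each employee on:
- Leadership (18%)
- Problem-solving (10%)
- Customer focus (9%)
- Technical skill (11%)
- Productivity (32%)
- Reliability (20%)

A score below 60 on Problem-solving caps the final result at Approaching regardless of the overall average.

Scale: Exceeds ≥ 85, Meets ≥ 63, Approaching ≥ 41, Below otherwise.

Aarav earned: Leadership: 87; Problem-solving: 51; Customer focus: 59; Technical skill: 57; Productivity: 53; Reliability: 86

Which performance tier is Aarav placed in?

Problem-solving score 51 < 60: minimum not met.
Weighted total:
  Leadership 87 × 0.18 = 15.66
  Problem-solving 51 × 0.1 = 5.1
  Customer focus 59 × 0.09 = 5.31
  Technical skill 57 × 0.11 = 6.27
  Productivity 53 × 0.32 = 16.96
  Reliability 86 × 0.2 = 17.2
Sum = 66.5
66.5 would be Meets; cap at Approaching applies → Approaching.

Approaching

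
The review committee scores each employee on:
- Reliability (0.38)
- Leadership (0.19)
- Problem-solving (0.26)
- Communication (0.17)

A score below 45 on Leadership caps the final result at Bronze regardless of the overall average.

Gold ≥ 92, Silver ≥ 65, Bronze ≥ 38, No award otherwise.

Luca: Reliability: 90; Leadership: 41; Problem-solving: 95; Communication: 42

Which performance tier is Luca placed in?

Leadership score 41 < 45: minimum not met.
Weighted total:
  Reliability 90 × 0.38 = 34.2
  Leadership 41 × 0.19 = 7.79
  Problem-solving 95 × 0.26 = 24.7
  Communication 42 × 0.17 = 7.14
Sum = 73.83
73.83 would be Silver; cap at Bronze applies → Bronze.

Bronze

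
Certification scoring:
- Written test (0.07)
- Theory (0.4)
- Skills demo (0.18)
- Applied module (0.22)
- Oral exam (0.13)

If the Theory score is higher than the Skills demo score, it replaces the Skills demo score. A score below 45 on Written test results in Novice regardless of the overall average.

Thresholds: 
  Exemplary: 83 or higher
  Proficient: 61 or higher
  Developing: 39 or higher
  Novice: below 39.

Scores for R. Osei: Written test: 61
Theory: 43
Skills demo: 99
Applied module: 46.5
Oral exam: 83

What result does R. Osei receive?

Theory (43) ≤ Skills demo (99), so Skills demo stays at 99.
Written test score 61 ≥ 45: minimum met.
Weighted total:
  Written test 61 × 0.07 = 4.27
  Theory 43 × 0.4 = 17.2
  Skills demo 99 × 0.18 = 17.82
  Applied module 46.5 × 0.22 = 10.23
  Oral exam 83 × 0.13 = 10.79
Sum = 60.31
60.31 is ≥ 39 and < 61 → Developing

Developing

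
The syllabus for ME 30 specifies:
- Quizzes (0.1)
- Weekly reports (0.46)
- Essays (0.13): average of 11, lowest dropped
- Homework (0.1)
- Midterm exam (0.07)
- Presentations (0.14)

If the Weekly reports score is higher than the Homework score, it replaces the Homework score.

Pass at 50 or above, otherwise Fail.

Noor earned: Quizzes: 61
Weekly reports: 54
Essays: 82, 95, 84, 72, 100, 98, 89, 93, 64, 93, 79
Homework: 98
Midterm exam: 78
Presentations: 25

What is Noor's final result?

Pass

Essays: drop 64 → average of remaining 10 = 885/10 = 88.5
Weekly reports (54) ≤ Homework (98), so Homework stays at 98.
Weighted total:
  Quizzes 61 × 0.1 = 6.1
  Weekly reports 54 × 0.46 = 24.84
  Essays 88.5 × 0.13 = 11.505
  Homework 98 × 0.1 = 9.8
  Midterm exam 78 × 0.07 = 5.46
  Presentations 25 × 0.14 = 3.5
Sum = 61.205
61.205 ≥ 50 → Pass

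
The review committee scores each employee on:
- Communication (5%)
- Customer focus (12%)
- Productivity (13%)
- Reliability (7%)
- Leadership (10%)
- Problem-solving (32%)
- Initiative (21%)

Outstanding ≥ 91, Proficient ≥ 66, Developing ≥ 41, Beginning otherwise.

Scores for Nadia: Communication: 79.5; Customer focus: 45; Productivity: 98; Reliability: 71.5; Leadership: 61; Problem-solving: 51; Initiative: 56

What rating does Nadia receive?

Developing

Weighted total:
  Communication 79.5 × 0.05 = 3.975
  Customer focus 45 × 0.12 = 5.4
  Productivity 98 × 0.13 = 12.74
  Reliability 71.5 × 0.07 = 5.005
  Leadership 61 × 0.1 = 6.1
  Problem-solving 51 × 0.32 = 16.32
  Initiative 56 × 0.21 = 11.76
Sum = 61.3
61.3 is ≥ 41 and < 66 → Developing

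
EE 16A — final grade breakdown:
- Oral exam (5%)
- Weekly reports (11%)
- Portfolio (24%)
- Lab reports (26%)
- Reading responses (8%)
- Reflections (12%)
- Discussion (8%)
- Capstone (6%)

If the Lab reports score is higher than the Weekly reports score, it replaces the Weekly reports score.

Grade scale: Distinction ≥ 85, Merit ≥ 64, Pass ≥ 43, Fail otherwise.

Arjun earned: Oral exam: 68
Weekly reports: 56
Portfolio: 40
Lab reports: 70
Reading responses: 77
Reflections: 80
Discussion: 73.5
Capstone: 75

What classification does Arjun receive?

Lab reports (70) > Weekly reports (56), so Weekly reports counts as 70.
Weighted total:
  Oral exam 68 × 0.05 = 3.4
  Weekly reports 70 × 0.11 = 7.7
  Portfolio 40 × 0.24 = 9.6
  Lab reports 70 × 0.26 = 18.2
  Reading responses 77 × 0.08 = 6.16
  Reflections 80 × 0.12 = 9.6
  Discussion 73.5 × 0.08 = 5.88
  Capstone 75 × 0.06 = 4.5
Sum = 65.04
65.04 is ≥ 64 and < 85 → Merit

Merit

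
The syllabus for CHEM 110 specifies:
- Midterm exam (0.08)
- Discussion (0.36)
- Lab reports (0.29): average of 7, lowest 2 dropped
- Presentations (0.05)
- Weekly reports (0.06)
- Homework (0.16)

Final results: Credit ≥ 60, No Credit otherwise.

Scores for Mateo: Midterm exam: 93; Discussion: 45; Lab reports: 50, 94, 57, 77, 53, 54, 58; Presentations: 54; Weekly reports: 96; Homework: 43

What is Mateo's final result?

Lab reports: drop 50, 53 → average of remaining 5 = 340/5 = 68
Weighted total:
  Midterm exam 93 × 0.08 = 7.44
  Discussion 45 × 0.36 = 16.2
  Lab reports 68 × 0.29 = 19.72
  Presentations 54 × 0.05 = 2.7
  Weekly reports 96 × 0.06 = 5.76
  Homework 43 × 0.16 = 6.88
Sum = 58.7
58.7 < 60 → No Credit

No Credit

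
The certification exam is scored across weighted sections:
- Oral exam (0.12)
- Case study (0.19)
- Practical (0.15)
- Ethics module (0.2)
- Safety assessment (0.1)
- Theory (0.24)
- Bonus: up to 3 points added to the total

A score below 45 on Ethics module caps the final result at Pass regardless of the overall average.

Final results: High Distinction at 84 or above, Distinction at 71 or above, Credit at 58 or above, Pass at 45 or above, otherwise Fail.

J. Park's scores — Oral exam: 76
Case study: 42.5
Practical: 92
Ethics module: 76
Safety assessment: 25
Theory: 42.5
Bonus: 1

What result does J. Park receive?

Credit

Ethics module score 76 ≥ 45: minimum met.
Weighted total:
  Oral exam 76 × 0.12 = 9.12
  Case study 42.5 × 0.19 = 8.075
  Practical 92 × 0.15 = 13.8
  Ethics module 76 × 0.2 = 15.2
  Safety assessment 25 × 0.1 = 2.5
  Theory 42.5 × 0.24 = 10.2
Sum = 58.895
Bonus: 58.895 + 1 = 59.895
59.895 is ≥ 58 and < 71 → Credit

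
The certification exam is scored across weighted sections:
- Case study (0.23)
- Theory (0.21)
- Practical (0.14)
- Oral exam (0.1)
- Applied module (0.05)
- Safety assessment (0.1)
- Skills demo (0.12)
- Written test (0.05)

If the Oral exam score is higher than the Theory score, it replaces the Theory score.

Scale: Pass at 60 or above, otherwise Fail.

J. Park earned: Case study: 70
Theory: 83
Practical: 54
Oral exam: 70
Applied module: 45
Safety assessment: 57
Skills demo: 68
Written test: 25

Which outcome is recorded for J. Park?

Oral exam (70) ≤ Theory (83), so Theory stays at 83.
Weighted total:
  Case study 70 × 0.23 = 16.1
  Theory 83 × 0.21 = 17.43
  Practical 54 × 0.14 = 7.56
  Oral exam 70 × 0.1 = 7
  Applied module 45 × 0.05 = 2.25
  Safety assessment 57 × 0.1 = 5.7
  Skills demo 68 × 0.12 = 8.16
  Written test 25 × 0.05 = 1.25
Sum = 65.45
65.45 ≥ 60 → Pass

Pass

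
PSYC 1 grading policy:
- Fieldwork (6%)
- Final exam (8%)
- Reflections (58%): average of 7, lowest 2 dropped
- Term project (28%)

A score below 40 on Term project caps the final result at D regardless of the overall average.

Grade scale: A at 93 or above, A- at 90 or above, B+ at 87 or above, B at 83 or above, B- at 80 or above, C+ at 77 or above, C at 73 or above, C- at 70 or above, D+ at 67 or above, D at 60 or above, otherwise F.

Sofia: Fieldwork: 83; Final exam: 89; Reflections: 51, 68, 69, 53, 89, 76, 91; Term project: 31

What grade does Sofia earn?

D

Reflections: drop 51, 53 → average of remaining 5 = 393/5 = 78.6
Term project score 31 < 40: minimum not met.
Weighted total:
  Fieldwork 83 × 0.06 = 4.98
  Final exam 89 × 0.08 = 7.12
  Reflections 78.6 × 0.58 = 45.588
  Term project 31 × 0.28 = 8.68
Sum = 66.368
66.368 would be D; cap at D applies → D.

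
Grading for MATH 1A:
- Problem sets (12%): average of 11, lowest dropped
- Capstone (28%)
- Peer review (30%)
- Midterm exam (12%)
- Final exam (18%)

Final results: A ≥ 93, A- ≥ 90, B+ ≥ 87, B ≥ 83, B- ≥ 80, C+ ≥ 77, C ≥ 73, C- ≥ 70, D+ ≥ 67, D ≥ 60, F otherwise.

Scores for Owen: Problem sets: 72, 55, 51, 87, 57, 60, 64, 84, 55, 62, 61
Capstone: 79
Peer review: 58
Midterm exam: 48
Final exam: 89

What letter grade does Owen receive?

Problem sets: drop 51 → average of remaining 10 = 657/10 = 65.7
Weighted total:
  Problem sets 65.7 × 0.12 = 7.884
  Capstone 79 × 0.28 = 22.12
  Peer review 58 × 0.3 = 17.4
  Midterm exam 48 × 0.12 = 5.76
  Final exam 89 × 0.18 = 16.02
Sum = 69.184
69.184 is ≥ 67 and < 70 → D+

D+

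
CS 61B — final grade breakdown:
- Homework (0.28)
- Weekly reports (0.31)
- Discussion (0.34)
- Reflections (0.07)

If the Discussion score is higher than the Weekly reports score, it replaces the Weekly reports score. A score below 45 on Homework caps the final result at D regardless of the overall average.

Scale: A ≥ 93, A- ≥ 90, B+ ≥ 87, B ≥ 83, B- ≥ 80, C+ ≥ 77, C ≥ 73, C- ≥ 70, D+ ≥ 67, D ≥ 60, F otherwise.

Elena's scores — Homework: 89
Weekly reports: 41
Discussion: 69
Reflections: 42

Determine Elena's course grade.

Discussion (69) > Weekly reports (41), so Weekly reports counts as 69.
Homework score 89 ≥ 45: minimum met.
Weighted total:
  Homework 89 × 0.28 = 24.92
  Weekly reports 69 × 0.31 = 21.39
  Discussion 69 × 0.34 = 23.46
  Reflections 42 × 0.07 = 2.94
Sum = 72.71
72.71 is ≥ 70 and < 73 → C-

C-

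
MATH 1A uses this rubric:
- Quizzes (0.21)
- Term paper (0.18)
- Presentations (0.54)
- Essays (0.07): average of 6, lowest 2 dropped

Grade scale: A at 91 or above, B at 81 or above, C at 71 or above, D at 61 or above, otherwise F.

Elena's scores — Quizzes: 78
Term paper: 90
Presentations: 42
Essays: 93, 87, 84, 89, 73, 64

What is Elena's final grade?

Essays: drop 64, 73 → average of remaining 4 = 353/4 = 88.25
Weighted total:
  Quizzes 78 × 0.21 = 16.38
  Term paper 90 × 0.18 = 16.2
  Presentations 42 × 0.54 = 22.68
  Essays 88.25 × 0.07 = 6.1775
Sum = 61.4375
61.4375 is ≥ 61 and < 71 → D

D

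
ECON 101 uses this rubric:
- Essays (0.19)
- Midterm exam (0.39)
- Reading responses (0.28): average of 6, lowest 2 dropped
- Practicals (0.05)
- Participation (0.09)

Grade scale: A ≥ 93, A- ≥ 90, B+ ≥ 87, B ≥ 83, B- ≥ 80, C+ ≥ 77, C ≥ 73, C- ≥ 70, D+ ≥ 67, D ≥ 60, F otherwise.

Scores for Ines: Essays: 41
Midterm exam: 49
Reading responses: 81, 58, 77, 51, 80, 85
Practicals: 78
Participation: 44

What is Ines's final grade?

F

Reading responses: drop 51, 58 → average of remaining 4 = 323/4 = 80.75
Weighted total:
  Essays 41 × 0.19 = 7.79
  Midterm exam 49 × 0.39 = 19.11
  Reading responses 80.75 × 0.28 = 22.61
  Practicals 78 × 0.05 = 3.9
  Participation 44 × 0.09 = 3.96
Sum = 57.37
57.37 < 60 → F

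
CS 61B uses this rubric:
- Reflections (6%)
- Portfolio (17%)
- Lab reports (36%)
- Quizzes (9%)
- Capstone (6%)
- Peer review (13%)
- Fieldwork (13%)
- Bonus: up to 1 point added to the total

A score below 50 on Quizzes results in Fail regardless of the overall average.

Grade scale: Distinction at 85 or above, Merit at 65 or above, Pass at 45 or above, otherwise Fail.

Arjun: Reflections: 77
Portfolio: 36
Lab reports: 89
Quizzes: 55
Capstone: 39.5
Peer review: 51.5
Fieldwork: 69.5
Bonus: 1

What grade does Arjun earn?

Merit

Quizzes score 55 ≥ 50: minimum met.
Weighted total:
  Reflections 77 × 0.06 = 4.62
  Portfolio 36 × 0.17 = 6.12
  Lab reports 89 × 0.36 = 32.04
  Quizzes 55 × 0.09 = 4.95
  Capstone 39.5 × 0.06 = 2.37
  Peer review 51.5 × 0.13 = 6.695
  Fieldwork 69.5 × 0.13 = 9.035
Sum = 65.83
Bonus: 65.83 + 1 = 66.83
66.83 is ≥ 65 and < 85 → Merit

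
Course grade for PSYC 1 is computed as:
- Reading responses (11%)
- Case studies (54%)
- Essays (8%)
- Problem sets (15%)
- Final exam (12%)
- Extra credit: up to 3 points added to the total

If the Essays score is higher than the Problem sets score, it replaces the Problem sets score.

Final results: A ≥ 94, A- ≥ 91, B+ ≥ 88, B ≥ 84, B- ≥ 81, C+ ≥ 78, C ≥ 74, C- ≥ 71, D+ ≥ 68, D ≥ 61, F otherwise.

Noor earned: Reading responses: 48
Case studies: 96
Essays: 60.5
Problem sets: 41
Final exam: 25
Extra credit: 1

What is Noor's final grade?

C

Essays (60.5) > Problem sets (41), so Problem sets counts as 60.5.
Weighted total:
  Reading responses 48 × 0.11 = 5.28
  Case studies 96 × 0.54 = 51.84
  Essays 60.5 × 0.08 = 4.84
  Problem sets 60.5 × 0.15 = 9.075
  Final exam 25 × 0.12 = 3
Sum = 74.035
Extra credit: 74.035 + 1 = 75.035
75.035 is ≥ 74 and < 78 → C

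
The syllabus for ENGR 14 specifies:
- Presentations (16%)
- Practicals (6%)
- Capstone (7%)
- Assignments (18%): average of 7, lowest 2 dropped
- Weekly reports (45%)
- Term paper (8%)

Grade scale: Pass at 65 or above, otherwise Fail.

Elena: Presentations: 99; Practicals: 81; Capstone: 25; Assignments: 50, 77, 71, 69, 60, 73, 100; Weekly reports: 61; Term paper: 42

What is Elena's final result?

Assignments: drop 50, 60 → average of remaining 5 = 390/5 = 78
Weighted total:
  Presentations 99 × 0.16 = 15.84
  Practicals 81 × 0.06 = 4.86
  Capstone 25 × 0.07 = 1.75
  Assignments 78 × 0.18 = 14.04
  Weekly reports 61 × 0.45 = 27.45
  Term paper 42 × 0.08 = 3.36
Sum = 67.3
67.3 ≥ 65 → Pass

Pass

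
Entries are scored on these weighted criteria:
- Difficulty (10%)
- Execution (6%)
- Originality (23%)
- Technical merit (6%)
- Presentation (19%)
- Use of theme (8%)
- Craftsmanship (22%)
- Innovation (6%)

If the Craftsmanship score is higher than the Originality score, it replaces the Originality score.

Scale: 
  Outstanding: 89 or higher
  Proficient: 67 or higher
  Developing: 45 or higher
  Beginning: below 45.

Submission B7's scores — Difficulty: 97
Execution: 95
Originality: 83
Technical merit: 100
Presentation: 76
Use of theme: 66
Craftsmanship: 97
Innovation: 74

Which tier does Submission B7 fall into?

Craftsmanship (97) > Originality (83), so Originality counts as 97.
Weighted total:
  Difficulty 97 × 0.1 = 9.7
  Execution 95 × 0.06 = 5.7
  Originality 97 × 0.23 = 22.31
  Technical merit 100 × 0.06 = 6
  Presentation 76 × 0.19 = 14.44
  Use of theme 66 × 0.08 = 5.28
  Craftsmanship 97 × 0.22 = 21.34
  Innovation 74 × 0.06 = 4.44
Sum = 89.21
89.21 ≥ 89 → Outstanding

Outstanding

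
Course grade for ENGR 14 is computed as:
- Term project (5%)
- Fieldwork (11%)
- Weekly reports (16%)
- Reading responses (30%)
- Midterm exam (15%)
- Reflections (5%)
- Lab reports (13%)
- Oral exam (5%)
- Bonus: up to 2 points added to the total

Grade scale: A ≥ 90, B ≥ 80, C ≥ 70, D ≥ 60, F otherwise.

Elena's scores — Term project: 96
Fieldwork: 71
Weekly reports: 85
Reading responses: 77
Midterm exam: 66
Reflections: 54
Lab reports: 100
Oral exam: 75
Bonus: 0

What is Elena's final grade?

C

Weighted total:
  Term project 96 × 0.05 = 4.8
  Fieldwork 71 × 0.11 = 7.81
  Weekly reports 85 × 0.16 = 13.6
  Reading responses 77 × 0.3 = 23.1
  Midterm exam 66 × 0.15 = 9.9
  Reflections 54 × 0.05 = 2.7
  Lab reports 100 × 0.13 = 13
  Oral exam 75 × 0.05 = 3.75
Sum = 78.66
Bonus: 78.66 + 0 = 78.66
78.66 is ≥ 70 and < 80 → C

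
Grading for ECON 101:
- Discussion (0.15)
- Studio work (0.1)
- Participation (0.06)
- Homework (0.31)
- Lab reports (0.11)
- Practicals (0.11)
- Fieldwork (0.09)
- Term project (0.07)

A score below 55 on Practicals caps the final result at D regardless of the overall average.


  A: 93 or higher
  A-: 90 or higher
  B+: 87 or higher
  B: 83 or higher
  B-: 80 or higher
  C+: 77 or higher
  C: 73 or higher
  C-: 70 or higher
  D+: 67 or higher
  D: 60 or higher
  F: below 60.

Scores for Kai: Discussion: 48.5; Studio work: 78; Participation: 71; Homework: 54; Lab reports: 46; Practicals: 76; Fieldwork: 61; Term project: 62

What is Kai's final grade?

Practicals score 76 ≥ 55: minimum met.
Weighted total:
  Discussion 48.5 × 0.15 = 7.275
  Studio work 78 × 0.1 = 7.8
  Participation 71 × 0.06 = 4.26
  Homework 54 × 0.31 = 16.74
  Lab reports 46 × 0.11 = 5.06
  Practicals 76 × 0.11 = 8.36
  Fieldwork 61 × 0.09 = 5.49
  Term project 62 × 0.07 = 4.34
Sum = 59.325
59.325 < 60 → F

F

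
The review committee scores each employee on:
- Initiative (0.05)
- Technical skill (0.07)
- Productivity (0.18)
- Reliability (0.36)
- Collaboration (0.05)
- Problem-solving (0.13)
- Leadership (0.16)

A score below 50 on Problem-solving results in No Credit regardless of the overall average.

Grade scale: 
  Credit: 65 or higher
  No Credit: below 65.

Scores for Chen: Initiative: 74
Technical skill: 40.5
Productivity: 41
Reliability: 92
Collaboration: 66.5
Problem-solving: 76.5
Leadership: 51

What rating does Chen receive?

Problem-solving score 76.5 ≥ 50: minimum met.
Weighted total:
  Initiative 74 × 0.05 = 3.7
  Technical skill 40.5 × 0.07 = 2.835
  Productivity 41 × 0.18 = 7.38
  Reliability 92 × 0.36 = 33.12
  Collaboration 66.5 × 0.05 = 3.325
  Problem-solving 76.5 × 0.13 = 9.945
  Leadership 51 × 0.16 = 8.16
Sum = 68.465
68.465 ≥ 65 → Credit

Credit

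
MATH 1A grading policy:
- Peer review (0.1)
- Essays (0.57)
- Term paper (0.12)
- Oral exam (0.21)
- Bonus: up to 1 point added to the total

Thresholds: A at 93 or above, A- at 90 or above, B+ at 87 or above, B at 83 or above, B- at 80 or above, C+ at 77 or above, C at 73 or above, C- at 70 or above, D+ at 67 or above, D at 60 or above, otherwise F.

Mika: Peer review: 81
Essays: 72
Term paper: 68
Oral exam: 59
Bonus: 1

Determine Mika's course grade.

C-

Weighted total:
  Peer review 81 × 0.1 = 8.1
  Essays 72 × 0.57 = 41.04
  Term paper 68 × 0.12 = 8.16
  Oral exam 59 × 0.21 = 12.39
Sum = 69.69
Bonus: 69.69 + 1 = 70.69
70.69 is ≥ 70 and < 73 → C-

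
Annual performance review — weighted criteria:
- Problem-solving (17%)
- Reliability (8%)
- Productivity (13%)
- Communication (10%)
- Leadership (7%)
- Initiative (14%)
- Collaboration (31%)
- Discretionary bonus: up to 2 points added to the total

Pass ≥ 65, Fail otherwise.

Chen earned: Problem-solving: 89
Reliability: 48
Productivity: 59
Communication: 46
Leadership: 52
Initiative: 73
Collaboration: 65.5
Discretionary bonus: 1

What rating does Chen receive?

Pass

Weighted total:
  Problem-solving 89 × 0.17 = 15.13
  Reliability 48 × 0.08 = 3.84
  Productivity 59 × 0.13 = 7.67
  Communication 46 × 0.1 = 4.6
  Leadership 52 × 0.07 = 3.64
  Initiative 73 × 0.14 = 10.22
  Collaboration 65.5 × 0.31 = 20.305
Sum = 65.405
Discretionary bonus: 65.405 + 1 = 66.405
66.405 ≥ 65 → Pass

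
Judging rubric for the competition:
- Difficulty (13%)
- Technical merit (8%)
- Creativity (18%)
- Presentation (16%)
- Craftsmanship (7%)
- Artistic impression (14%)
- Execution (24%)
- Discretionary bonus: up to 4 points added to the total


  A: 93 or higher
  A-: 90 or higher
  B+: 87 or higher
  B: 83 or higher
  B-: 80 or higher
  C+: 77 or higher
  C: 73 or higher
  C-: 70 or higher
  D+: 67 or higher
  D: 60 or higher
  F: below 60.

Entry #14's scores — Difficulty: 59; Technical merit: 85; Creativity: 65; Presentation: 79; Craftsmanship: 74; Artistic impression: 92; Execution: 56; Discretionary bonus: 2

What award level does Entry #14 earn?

Weighted total:
  Difficulty 59 × 0.13 = 7.67
  Technical merit 85 × 0.08 = 6.8
  Creativity 65 × 0.18 = 11.7
  Presentation 79 × 0.16 = 12.64
  Craftsmanship 74 × 0.07 = 5.18
  Artistic impression 92 × 0.14 = 12.88
  Execution 56 × 0.24 = 13.44
Sum = 70.31
Discretionary bonus: 70.31 + 2 = 72.31
72.31 is ≥ 70 and < 73 → C-

C-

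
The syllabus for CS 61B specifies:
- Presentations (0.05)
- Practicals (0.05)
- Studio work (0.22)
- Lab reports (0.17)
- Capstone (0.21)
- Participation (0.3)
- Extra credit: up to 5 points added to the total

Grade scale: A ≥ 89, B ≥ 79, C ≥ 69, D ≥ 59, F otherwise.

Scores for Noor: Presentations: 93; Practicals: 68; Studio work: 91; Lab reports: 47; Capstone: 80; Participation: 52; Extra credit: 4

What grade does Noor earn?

C

Weighted total:
  Presentations 93 × 0.05 = 4.65
  Practicals 68 × 0.05 = 3.4
  Studio work 91 × 0.22 = 20.02
  Lab reports 47 × 0.17 = 7.99
  Capstone 80 × 0.21 = 16.8
  Participation 52 × 0.3 = 15.6
Sum = 68.46
Extra credit: 68.46 + 4 = 72.46
72.46 is ≥ 69 and < 79 → C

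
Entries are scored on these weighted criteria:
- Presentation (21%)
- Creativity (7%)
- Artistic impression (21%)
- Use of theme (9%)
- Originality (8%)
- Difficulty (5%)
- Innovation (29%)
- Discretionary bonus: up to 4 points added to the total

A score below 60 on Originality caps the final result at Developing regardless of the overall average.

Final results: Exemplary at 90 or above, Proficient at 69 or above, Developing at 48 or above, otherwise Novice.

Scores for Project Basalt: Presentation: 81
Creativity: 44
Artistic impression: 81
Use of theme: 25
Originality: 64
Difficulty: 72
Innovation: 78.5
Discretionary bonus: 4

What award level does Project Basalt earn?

Proficient

Originality score 64 ≥ 60: minimum met.
Weighted total:
  Presentation 81 × 0.21 = 17.01
  Creativity 44 × 0.07 = 3.08
  Artistic impression 81 × 0.21 = 17.01
  Use of theme 25 × 0.09 = 2.25
  Originality 64 × 0.08 = 5.12
  Difficulty 72 × 0.05 = 3.6
  Innovation 78.5 × 0.29 = 22.765
Sum = 70.835
Discretionary bonus: 70.835 + 4 = 74.835
74.835 is ≥ 69 and < 90 → Proficient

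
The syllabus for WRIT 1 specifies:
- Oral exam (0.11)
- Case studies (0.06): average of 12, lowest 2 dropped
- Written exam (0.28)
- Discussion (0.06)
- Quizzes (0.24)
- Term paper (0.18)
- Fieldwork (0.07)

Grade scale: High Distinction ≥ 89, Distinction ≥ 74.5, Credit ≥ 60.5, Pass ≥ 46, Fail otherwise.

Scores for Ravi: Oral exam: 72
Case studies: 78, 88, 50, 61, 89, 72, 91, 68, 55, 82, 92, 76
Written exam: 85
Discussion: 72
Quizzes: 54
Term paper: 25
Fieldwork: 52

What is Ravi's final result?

Case studies: drop 50, 55 → average of remaining 10 = 797/10 = 79.7
Weighted total:
  Oral exam 72 × 0.11 = 7.92
  Case studies 79.7 × 0.06 = 4.782
  Written exam 85 × 0.28 = 23.8
  Discussion 72 × 0.06 = 4.32
  Quizzes 54 × 0.24 = 12.96
  Term paper 25 × 0.18 = 4.5
  Fieldwork 52 × 0.07 = 3.64
Sum = 61.922
61.922 is ≥ 60.5 and < 74.5 → Credit

Credit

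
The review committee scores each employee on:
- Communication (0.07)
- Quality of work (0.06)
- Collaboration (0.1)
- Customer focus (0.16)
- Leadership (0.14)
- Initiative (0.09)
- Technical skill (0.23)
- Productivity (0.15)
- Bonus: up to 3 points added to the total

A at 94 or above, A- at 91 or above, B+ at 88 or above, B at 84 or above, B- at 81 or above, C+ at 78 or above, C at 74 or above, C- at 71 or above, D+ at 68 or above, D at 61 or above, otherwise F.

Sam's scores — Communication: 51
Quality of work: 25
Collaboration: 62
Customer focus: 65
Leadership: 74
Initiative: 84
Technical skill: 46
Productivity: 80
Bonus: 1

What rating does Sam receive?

Weighted total:
  Communication 51 × 0.07 = 3.57
  Quality of work 25 × 0.06 = 1.5
  Collaboration 62 × 0.1 = 6.2
  Customer focus 65 × 0.16 = 10.4
  Leadership 74 × 0.14 = 10.36
  Initiative 84 × 0.09 = 7.56
  Technical skill 46 × 0.23 = 10.58
  Productivity 80 × 0.15 = 12
Sum = 62.17
Bonus: 62.17 + 1 = 63.17
63.17 is ≥ 61 and < 68 → D

D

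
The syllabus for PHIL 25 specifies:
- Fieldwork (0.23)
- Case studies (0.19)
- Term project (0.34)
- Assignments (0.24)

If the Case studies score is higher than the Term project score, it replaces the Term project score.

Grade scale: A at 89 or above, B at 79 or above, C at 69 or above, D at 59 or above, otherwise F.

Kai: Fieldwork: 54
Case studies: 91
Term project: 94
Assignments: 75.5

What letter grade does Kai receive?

B

Case studies (91) ≤ Term project (94), so Term project stays at 94.
Weighted total:
  Fieldwork 54 × 0.23 = 12.42
  Case studies 91 × 0.19 = 17.29
  Term project 94 × 0.34 = 31.96
  Assignments 75.5 × 0.24 = 18.12
Sum = 79.79
79.79 is ≥ 79 and < 89 → B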